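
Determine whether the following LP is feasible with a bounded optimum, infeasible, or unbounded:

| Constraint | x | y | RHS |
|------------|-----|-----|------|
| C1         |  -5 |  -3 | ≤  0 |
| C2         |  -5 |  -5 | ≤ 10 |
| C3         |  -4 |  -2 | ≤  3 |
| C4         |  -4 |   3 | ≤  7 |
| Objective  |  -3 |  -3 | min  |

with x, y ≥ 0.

Unbounded (objective can decrease without bound)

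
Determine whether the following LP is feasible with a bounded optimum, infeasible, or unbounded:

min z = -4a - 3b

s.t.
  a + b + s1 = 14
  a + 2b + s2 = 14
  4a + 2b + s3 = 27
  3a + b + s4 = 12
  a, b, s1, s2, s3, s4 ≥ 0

Feasible with a bounded optimal solution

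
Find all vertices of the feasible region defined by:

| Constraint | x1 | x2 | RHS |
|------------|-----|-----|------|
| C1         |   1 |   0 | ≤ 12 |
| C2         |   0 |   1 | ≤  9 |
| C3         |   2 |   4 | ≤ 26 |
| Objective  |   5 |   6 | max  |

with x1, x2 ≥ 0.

(0, 0), (12, 0), (12, 0.5), (0, 6.5)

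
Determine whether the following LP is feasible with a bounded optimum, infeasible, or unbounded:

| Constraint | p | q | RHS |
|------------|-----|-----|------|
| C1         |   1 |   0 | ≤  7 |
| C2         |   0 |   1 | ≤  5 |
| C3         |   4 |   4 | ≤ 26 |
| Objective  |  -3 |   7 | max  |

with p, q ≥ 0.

Feasible with a bounded optimal solution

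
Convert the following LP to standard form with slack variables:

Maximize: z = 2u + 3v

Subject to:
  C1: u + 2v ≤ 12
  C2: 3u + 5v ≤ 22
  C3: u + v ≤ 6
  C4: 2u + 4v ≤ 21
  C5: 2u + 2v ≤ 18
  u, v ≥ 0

max z = 2u + 3v

s.t.
  u + 2v + s1 = 12
  3u + 5v + s2 = 22
  u + v + s3 = 6
  2u + 4v + s4 = 21
  2u + 2v + s5 = 18
  u, v, s1, s2, s3, s4, s5 ≥ 0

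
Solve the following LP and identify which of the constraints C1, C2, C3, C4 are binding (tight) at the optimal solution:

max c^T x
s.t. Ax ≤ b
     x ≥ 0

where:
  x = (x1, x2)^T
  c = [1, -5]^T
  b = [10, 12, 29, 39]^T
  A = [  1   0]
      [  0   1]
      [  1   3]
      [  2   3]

At x1 = 10, x2 = 0, compute slack b - a·x for each constraint:
  C1: 10 − 10 = 0  (binding)
  C2: 12 − 0 = 12  (slack)
  C3: 29 − 10 = 19  (slack)
  C4: 39 − 20 = 19  (slack)

Optimal: x1 = 10, x2 = 0
Binding: C1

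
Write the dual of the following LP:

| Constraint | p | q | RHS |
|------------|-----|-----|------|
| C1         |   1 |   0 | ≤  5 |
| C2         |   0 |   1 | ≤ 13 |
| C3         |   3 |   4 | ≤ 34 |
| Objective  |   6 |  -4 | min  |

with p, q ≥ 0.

Primal min cᵀx s.t. Ax ≤ b, x ≥ 0  →  Dual max −bᵀy s.t. Aᵀy ≥ −c, y ≥ 0.

Maximize: z = -5y1 - 13y2 - 34y3

Subject to:
  y1 + 3y3 ≥ -6
  y2 + 4y3 ≥ 4
  y1, y2, y3 ≥ 0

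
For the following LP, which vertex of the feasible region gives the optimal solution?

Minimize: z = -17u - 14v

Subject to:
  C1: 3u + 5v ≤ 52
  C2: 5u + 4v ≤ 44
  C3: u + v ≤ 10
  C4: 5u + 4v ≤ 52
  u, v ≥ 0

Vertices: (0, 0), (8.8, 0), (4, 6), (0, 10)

Evaluate the objective at each vertex of the feasible region:
  z(0, 0) = 0
  z(8.8, 0) = -149.6
  z(4, 6) = -152  ←
  z(0, 10) = -140
The minimum is at u = 4, v = 6.

(4, 6)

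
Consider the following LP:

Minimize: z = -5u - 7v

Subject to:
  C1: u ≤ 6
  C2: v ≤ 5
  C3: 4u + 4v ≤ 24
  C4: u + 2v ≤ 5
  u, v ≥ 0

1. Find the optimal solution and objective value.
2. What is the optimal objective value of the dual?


1. u = 5, v = 0, z = -25
2. -25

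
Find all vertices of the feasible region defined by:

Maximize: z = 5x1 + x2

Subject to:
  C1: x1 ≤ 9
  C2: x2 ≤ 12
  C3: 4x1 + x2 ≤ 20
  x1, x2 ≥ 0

(0, 0), (5, 0), (2, 12), (0, 12)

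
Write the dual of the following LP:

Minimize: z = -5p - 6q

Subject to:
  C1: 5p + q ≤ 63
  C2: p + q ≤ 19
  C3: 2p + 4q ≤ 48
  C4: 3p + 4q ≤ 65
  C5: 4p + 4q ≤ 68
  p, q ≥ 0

Primal min cᵀx s.t. Ax ≤ b, x ≥ 0  →  Dual max −bᵀy s.t. Aᵀy ≥ −c, y ≥ 0.

Maximize: z = -63y1 - 19y2 - 48y3 - 65y4 - 68y5

Subject to:
  5y1 + y2 + 2y3 + 3y4 + 4y5 ≥ 5
  y1 + y2 + 4y3 + 4y4 + 4y5 ≥ 6
  y1, y2, y3, y4, y5 ≥ 0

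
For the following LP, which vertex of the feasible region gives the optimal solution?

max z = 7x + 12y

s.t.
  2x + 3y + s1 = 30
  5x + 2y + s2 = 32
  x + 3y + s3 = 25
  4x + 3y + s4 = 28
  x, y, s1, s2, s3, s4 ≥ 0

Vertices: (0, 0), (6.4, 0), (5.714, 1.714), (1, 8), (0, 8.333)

Evaluate the objective at each vertex of the feasible region:
  z(0, 0) = 0
  z(6.4, 0) = 44.8
  z(5.714, 1.714) = 60.57
  z(1, 8) = 103  ←
  z(0, 8.333) = 100
The maximum is at x = 1, y = 8.

(1, 8)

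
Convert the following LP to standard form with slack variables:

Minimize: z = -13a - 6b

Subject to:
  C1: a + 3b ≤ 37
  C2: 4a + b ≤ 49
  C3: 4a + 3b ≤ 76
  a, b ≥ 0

min z = -13a - 6b

s.t.
  a + 3b + s1 = 37
  4a + b + s2 = 49
  4a + 3b + s3 = 76
  a, b, s1, s2, s3 ≥ 0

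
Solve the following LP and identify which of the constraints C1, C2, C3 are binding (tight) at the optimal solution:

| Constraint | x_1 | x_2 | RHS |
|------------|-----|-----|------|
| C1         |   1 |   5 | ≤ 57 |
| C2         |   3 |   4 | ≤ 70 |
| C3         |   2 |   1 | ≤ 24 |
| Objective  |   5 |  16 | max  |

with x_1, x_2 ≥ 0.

At x_1 = 7, x_2 = 10, compute slack b - a·x for each constraint:
  C1: 57 − 57 = 0  (binding)
  C2: 70 − 61 = 9  (slack)
  C3: 24 − 24 = 0  (binding)

Optimal: x_1 = 7, x_2 = 10
Binding: C1, C3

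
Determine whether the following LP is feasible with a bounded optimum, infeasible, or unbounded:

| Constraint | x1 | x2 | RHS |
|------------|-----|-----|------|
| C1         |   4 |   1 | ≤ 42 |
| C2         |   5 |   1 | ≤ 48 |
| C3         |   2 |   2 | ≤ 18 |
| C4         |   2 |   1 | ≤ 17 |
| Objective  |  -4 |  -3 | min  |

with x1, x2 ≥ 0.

Feasible with a bounded optimal solution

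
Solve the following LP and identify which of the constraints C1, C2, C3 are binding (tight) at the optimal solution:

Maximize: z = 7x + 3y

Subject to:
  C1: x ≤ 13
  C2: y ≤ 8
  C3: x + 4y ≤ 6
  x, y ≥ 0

At x = 6, y = 0, compute slack b - a·x for each constraint:
  C1: 13 − 6 = 7  (slack)
  C2: 8 − 0 = 8  (slack)
  C3: 6 − 6 = 0  (binding)

Optimal: x = 6, y = 0
Binding: C3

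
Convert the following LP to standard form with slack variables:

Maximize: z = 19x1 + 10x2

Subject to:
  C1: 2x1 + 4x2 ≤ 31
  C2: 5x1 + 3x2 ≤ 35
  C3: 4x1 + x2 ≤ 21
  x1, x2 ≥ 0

max z = 19x1 + 10x2

s.t.
  2x1 + 4x2 + s1 = 31
  5x1 + 3x2 + s2 = 35
  4x1 + x2 + s3 = 21
  x1, x2, s1, s2, s3 ≥ 0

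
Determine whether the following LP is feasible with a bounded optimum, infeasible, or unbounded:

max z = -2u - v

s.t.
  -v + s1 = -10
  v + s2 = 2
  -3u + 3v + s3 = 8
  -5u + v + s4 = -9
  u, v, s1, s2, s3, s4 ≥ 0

Infeasible (no feasible solution exists)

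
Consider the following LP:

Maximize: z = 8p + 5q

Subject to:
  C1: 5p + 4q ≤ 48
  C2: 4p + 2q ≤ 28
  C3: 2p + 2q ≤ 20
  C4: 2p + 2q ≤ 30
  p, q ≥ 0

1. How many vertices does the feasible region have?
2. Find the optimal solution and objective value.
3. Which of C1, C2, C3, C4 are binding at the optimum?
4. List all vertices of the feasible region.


1. 4
2. p = 4, q = 6, z = 62
3. C2, C3
4. (0, 0), (7, 0), (4, 6), (0, 10)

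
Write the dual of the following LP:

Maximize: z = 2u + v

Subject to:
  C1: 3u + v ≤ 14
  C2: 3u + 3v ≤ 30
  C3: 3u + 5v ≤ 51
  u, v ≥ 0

Primal max cᵀx s.t. Ax ≤ b, x ≥ 0  →  Dual min bᵀy s.t. Aᵀy ≥ c, y ≥ 0.

Minimize: z = 14y1 + 30y2 + 51y3

Subject to:
  3y1 + 3y2 + 3y3 ≥ 2
  y1 + 3y2 + 5y3 ≥ 1
  y1, y2, y3 ≥ 0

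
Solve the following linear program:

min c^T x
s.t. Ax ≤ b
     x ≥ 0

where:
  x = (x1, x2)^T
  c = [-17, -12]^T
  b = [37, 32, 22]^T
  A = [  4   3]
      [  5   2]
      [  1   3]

Evaluate the objective at each vertex of the feasible region:
  z(0, 0) = 0
  z(6.4, 0) = -108.8
  z(4, 6) = -140  ←
  z(0, 7.333) = -88
The minimum is at x1 = 4, x2 = 6.

x1 = 4, x2 = 6, z = -140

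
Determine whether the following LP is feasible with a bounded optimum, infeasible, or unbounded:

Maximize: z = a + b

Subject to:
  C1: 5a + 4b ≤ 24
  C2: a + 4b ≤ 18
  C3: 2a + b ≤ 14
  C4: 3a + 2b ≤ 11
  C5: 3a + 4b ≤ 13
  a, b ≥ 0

Feasible with a bounded optimal solution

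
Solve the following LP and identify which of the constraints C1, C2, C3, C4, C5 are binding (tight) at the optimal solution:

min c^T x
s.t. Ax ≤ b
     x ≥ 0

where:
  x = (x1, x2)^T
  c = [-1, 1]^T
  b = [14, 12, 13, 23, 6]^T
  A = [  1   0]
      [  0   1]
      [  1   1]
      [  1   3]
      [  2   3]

At x1 = 3, x2 = 0, compute slack b - a·x for each constraint:
  C1: 14 − 3 = 11  (slack)
  C2: 12 − 0 = 12  (slack)
  C3: 13 − 3 = 10  (slack)
  C4: 23 − 3 = 20  (slack)
  C5: 6 − 6 = 0  (binding)

Optimal: x1 = 3, x2 = 0
Binding: C5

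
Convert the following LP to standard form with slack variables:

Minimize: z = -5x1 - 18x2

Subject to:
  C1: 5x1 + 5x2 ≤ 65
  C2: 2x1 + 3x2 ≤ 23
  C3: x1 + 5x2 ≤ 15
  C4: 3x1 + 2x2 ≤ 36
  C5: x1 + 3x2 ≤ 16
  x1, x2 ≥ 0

min z = -5x1 - 18x2

s.t.
  5x1 + 5x2 + s1 = 65
  2x1 + 3x2 + s2 = 23
  x1 + 5x2 + s3 = 15
  3x1 + 2x2 + s4 = 36
  x1 + 3x2 + s5 = 16
  x1, x2, s1, s2, s3, s4, s5 ≥ 0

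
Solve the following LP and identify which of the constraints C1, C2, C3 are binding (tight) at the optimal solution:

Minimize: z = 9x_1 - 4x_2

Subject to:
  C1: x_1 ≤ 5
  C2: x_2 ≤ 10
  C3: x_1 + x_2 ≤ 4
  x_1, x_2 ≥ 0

At x_1 = 0, x_2 = 4, compute slack b - a·x for each constraint:
  C1: 5 − 0 = 5  (slack)
  C2: 10 − 4 = 6  (slack)
  C3: 4 − 4 = 0  (binding)

Optimal: x_1 = 0, x_2 = 4
Binding: C3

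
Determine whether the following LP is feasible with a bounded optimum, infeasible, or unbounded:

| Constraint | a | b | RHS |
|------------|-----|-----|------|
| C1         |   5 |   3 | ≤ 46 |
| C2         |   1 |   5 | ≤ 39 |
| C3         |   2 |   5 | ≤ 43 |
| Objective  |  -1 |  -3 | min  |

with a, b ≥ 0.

Feasible with a bounded optimal solution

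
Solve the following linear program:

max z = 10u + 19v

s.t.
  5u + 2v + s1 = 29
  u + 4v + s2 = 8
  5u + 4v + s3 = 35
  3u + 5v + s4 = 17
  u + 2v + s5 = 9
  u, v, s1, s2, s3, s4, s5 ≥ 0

Evaluate the objective at each vertex of the feasible region:
  z(0, 0) = 0
  z(5.667, 0) = 56.67
  z(4, 1) = 59  ←
  z(0, 2) = 38
The maximum is at u = 4, v = 1.

u = 4, v = 1, z = 59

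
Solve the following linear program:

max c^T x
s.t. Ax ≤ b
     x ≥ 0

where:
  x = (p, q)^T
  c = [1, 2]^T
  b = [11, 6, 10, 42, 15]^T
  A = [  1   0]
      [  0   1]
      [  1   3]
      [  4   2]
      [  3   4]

Evaluate the objective at each vertex of the feasible region:
  z(0, 0) = 0
  z(5, 0) = 5
  z(1, 3) = 7  ←
  z(0, 3.333) = 6.667
The maximum is at p = 1, q = 3.

p = 1, q = 3, z = 7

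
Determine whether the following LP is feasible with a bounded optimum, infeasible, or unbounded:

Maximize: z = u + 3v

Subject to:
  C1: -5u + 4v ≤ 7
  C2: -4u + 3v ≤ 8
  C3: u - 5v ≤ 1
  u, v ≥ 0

Unbounded (objective can increase without bound)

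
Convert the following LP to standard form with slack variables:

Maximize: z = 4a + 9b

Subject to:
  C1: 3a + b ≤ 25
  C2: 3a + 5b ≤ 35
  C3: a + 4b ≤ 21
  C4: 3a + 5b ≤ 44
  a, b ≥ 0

max z = 4a + 9b

s.t.
  3a + b + s1 = 25
  3a + 5b + s2 = 35
  a + 4b + s3 = 21
  3a + 5b + s4 = 44
  a, b, s1, s2, s3, s4 ≥ 0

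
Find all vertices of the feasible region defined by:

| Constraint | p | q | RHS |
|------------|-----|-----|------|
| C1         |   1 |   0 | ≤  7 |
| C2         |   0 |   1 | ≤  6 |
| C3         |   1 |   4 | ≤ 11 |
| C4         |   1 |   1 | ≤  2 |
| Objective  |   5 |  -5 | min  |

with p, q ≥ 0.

(0, 0), (2, 0), (0, 2)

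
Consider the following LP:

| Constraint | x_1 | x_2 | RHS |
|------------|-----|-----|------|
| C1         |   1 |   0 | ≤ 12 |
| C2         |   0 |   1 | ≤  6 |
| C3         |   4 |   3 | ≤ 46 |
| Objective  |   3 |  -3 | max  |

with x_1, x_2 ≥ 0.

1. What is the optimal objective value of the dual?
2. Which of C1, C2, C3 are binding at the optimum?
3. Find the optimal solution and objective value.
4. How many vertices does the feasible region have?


1. 34.5
2. C3
3. x_1 = 11.5, x_2 = 0, z = 34.5
4. 4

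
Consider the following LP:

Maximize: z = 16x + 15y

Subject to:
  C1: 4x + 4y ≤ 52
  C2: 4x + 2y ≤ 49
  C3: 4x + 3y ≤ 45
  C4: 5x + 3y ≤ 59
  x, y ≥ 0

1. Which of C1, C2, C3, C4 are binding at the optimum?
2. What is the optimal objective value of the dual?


1. C1, C3
2. 201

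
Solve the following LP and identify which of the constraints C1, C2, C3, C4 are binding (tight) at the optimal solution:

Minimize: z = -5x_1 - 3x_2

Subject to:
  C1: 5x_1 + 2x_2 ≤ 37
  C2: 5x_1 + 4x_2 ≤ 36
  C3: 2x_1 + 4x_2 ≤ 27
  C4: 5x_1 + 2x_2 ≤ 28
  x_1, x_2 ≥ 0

At x_1 = 4, x_2 = 4, compute slack b - a·x for each constraint:
  C1: 37 − 28 = 9  (slack)
  C2: 36 − 36 = 0  (binding)
  C3: 27 − 24 = 3  (slack)
  C4: 28 − 28 = 0  (binding)

Optimal: x_1 = 4, x_2 = 4
Binding: C2, C4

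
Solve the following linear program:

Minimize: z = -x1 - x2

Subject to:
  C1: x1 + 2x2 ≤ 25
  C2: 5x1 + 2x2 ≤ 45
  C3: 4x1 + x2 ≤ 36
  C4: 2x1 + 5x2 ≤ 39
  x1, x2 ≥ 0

Evaluate the objective at each vertex of the feasible region:
  z(0, 0) = 0
  z(9, 0) = -9
  z(7, 5) = -12  ←
  z(0, 7.8) = -7.8
The minimum is at x1 = 7, x2 = 5.

x1 = 7, x2 = 5, z = -12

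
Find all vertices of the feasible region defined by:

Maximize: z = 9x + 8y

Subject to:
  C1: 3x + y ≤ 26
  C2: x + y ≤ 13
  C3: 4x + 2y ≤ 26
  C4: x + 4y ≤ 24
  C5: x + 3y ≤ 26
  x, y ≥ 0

(0, 0), (6.5, 0), (4, 5), (0, 6)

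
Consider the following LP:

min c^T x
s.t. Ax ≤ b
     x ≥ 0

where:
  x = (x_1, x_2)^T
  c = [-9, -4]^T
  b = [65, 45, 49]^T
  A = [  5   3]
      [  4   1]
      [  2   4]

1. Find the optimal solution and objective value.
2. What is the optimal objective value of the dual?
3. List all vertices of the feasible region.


1. x_1 = 10, x_2 = 5, z = -110
2. -110
3. (0, 0), (11.25, 0), (10, 5), (8.071, 8.214), (0, 12.25)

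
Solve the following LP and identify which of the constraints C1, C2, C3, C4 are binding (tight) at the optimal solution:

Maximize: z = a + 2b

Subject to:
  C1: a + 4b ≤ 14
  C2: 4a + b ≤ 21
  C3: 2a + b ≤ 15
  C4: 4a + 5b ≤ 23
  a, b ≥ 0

At a = 2, b = 3, compute slack b - a·x for each constraint:
  C1: 14 − 14 = 0  (binding)
  C2: 21 − 11 = 10  (slack)
  C3: 15 − 7 = 8  (slack)
  C4: 23 − 23 = 0  (binding)

Optimal: a = 2, b = 3
Binding: C1, C4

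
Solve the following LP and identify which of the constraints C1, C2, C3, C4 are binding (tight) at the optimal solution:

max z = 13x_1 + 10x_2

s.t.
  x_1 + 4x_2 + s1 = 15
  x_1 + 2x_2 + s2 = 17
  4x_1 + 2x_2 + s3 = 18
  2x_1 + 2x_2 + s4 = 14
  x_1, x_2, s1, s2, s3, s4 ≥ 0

At x_1 = 3, x_2 = 3, compute slack b - a·x for each constraint:
  C1: 15 − 15 = 0  (binding)
  C2: 17 − 9 = 8  (slack)
  C3: 18 − 18 = 0  (binding)
  C4: 14 − 12 = 2  (slack)

Optimal: x_1 = 3, x_2 = 3
Binding: C1, C3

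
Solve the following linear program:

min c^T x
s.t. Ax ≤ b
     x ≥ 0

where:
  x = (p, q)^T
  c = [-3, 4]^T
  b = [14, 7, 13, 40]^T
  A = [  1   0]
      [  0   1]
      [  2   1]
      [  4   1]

Evaluate the objective at each vertex of the feasible region:
  z(0, 0) = 0
  z(6.5, 0) = -19.5  ←
  z(3, 7) = 19
  z(0, 7) = 28
The minimum is at p = 6.5, q = 0.

p = 6.5, q = 0, z = -19.5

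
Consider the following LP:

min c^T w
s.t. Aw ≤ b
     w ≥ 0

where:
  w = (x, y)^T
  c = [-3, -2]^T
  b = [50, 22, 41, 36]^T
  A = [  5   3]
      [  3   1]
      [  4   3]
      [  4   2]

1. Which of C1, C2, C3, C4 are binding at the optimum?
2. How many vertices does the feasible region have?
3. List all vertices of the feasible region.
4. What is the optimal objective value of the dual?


1. C2, C3
2. 4
3. (0, 0), (7.333, 0), (5, 7), (0, 13.67)
4. -29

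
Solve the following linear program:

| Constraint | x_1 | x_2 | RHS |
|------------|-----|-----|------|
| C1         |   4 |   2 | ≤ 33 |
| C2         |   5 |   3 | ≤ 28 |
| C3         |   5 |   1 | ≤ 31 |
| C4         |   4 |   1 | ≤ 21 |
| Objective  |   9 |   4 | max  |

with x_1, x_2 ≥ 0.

Evaluate the objective at each vertex of the feasible region:
  z(0, 0) = 0
  z(5.25, 0) = 47.25
  z(5, 1) = 49  ←
  z(0, 9.333) = 37.33
The maximum is at x_1 = 5, x_2 = 1.

x_1 = 5, x_2 = 1, z = 49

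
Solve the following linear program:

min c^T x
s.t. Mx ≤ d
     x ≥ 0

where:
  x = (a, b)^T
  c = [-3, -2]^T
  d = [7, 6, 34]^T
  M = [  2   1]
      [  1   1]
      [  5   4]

Evaluate the objective at each vertex of the feasible region:
  z(0, 0) = 0
  z(3.5, 0) = -10.5
  z(1, 5) = -13  ←
  z(0, 6) = -12
The minimum is at a = 1, b = 5.

a = 1, b = 5, z = -13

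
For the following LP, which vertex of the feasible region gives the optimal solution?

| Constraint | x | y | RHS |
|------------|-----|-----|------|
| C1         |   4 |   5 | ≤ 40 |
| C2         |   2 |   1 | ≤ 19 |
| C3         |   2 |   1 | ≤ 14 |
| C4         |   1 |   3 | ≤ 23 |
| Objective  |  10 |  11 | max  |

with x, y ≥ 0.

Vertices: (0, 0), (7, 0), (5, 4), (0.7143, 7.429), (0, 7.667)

Evaluate the objective at each vertex of the feasible region:
  z(0, 0) = 0
  z(7, 0) = 70
  z(5, 4) = 94  ←
  z(0.7143, 7.429) = 88.86
  z(0, 7.667) = 84.33
The maximum is at x = 5, y = 4.

(5, 4)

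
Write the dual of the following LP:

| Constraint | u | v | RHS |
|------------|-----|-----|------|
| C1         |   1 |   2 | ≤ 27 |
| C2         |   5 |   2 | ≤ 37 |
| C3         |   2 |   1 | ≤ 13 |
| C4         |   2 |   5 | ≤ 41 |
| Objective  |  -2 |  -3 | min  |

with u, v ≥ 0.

Primal min cᵀx s.t. Ax ≤ b, x ≥ 0  →  Dual max −bᵀy s.t. Aᵀy ≥ −c, y ≥ 0.

Maximize: z = -27y1 - 37y2 - 13y3 - 41y4

Subject to:
  y1 + 5y2 + 2y3 + 2y4 ≥ 2
  2y1 + 2y2 + y3 + 5y4 ≥ 3
  y1, y2, y3, y4 ≥ 0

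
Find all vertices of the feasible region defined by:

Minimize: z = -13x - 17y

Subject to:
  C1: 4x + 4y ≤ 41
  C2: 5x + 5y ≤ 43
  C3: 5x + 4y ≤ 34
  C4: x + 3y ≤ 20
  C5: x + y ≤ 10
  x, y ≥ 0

(0, 0), (6.8, 0), (2, 6), (0, 6.667)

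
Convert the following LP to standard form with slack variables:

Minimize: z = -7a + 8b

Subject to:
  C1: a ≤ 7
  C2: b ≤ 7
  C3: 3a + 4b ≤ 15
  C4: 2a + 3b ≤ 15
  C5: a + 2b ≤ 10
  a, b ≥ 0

min z = -7a + 8b

s.t.
  a + s1 = 7
  b + s2 = 7
  3a + 4b + s3 = 15
  2a + 3b + s4 = 15
  a + 2b + s5 = 10
  a, b, s1, s2, s3, s4, s5 ≥ 0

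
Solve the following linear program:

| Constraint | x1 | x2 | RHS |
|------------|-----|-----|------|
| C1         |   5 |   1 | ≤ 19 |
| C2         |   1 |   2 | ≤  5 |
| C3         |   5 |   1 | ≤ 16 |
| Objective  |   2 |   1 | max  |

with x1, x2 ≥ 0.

Evaluate the objective at each vertex of the feasible region:
  z(0, 0) = 0
  z(3.2, 0) = 6.4
  z(3, 1) = 7  ←
  z(0, 2.5) = 2.5
The maximum is at x1 = 3, x2 = 1.

x1 = 3, x2 = 1, z = 7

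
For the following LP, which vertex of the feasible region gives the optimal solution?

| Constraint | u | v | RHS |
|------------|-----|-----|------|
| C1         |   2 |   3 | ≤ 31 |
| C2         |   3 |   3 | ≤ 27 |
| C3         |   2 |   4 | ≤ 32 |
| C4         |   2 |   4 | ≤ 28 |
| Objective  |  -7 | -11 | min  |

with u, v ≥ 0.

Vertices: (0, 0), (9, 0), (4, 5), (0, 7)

Evaluate the objective at each vertex of the feasible region:
  z(0, 0) = 0
  z(9, 0) = -63
  z(4, 5) = -83  ←
  z(0, 7) = -77
The minimum is at u = 4, v = 5.

(4, 5)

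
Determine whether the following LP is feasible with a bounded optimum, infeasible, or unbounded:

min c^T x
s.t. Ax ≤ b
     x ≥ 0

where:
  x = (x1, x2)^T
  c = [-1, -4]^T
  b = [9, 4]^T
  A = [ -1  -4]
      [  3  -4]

Unbounded (objective can decrease without bound)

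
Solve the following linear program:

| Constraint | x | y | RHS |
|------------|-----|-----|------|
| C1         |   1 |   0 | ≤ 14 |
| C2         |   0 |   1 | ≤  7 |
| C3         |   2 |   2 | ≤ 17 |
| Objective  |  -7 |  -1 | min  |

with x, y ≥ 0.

Evaluate the objective at each vertex of the feasible region:
  z(0, 0) = 0
  z(8.5, 0) = -59.5  ←
  z(1.5, 7) = -17.5
  z(0, 7) = -7
The minimum is at x = 8.5, y = 0.

x = 8.5, y = 0, z = -59.5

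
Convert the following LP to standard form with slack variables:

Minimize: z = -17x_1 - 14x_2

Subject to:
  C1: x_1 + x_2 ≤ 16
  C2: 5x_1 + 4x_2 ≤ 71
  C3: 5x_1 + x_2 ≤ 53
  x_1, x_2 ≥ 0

min z = -17x_1 - 14x_2

s.t.
  x_1 + x_2 + s1 = 16
  5x_1 + 4x_2 + s2 = 71
  5x_1 + x_2 + s3 = 53
  x_1, x_2, s1, s2, s3 ≥ 0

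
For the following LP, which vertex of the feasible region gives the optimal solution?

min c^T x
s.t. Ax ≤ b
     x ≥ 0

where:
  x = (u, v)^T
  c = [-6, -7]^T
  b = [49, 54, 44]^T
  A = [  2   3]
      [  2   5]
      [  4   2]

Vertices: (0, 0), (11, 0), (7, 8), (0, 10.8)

Evaluate the objective at each vertex of the feasible region:
  z(0, 0) = 0
  z(11, 0) = -66
  z(7, 8) = -98  ←
  z(0, 10.8) = -75.6
The minimum is at u = 7, v = 8.

(7, 8)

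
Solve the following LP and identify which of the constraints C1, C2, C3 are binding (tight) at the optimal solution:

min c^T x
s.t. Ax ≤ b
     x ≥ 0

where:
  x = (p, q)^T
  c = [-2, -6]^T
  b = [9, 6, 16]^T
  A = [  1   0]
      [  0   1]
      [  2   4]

At p = 0, q = 4, compute slack b - a·x for each constraint:
  C1: 9 − 0 = 9  (slack)
  C2: 6 − 4 = 2  (slack)
  C3: 16 − 16 = 0  (binding)

Optimal: p = 0, q = 4
Binding: C3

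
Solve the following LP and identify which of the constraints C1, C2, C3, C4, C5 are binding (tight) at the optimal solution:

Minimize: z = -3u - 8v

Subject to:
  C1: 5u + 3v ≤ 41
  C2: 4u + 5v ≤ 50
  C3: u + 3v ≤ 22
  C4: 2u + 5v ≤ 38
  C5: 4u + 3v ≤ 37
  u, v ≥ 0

At u = 4, v = 6, compute slack b - a·x for each constraint:
  C1: 41 − 38 = 3  (slack)
  C2: 50 − 46 = 4  (slack)
  C3: 22 − 22 = 0  (binding)
  C4: 38 − 38 = 0  (binding)
  C5: 37 − 34 = 3  (slack)

Optimal: u = 4, v = 6
Binding: C3, C4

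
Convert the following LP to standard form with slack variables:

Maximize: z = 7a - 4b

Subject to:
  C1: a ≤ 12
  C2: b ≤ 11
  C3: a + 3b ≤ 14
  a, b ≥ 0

max z = 7a - 4b

s.t.
  a + s1 = 12
  b + s2 = 11
  a + 3b + s3 = 14
  a, b, s1, s2, s3 ≥ 0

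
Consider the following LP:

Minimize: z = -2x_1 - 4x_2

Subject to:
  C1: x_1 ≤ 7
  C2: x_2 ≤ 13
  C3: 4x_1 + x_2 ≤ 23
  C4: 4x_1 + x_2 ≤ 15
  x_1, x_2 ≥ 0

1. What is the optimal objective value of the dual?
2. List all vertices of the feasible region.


1. -53
2. (0, 0), (3.75, 0), (0.5, 13), (0, 13)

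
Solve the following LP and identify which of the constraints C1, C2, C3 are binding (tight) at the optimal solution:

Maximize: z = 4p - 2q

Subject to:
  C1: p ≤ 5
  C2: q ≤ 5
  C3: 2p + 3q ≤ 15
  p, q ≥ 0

At p = 5, q = 0, compute slack b - a·x for each constraint:
  C1: 5 − 5 = 0  (binding)
  C2: 5 − 0 = 5  (slack)
  C3: 15 − 10 = 5  (slack)

Optimal: p = 5, q = 0
Binding: C1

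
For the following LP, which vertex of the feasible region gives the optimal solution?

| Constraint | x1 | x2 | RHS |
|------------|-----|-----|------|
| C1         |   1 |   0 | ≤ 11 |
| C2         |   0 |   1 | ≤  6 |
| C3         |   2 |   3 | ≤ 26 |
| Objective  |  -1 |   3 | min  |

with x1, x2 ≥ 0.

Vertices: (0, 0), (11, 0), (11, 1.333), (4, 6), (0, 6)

Evaluate the objective at each vertex of the feasible region:
  z(0, 0) = 0
  z(11, 0) = -11  ←
  z(11, 1.333) = -7
  z(4, 6) = 14
  z(0, 6) = 18
The minimum is at x1 = 11, x2 = 0.

(11, 0)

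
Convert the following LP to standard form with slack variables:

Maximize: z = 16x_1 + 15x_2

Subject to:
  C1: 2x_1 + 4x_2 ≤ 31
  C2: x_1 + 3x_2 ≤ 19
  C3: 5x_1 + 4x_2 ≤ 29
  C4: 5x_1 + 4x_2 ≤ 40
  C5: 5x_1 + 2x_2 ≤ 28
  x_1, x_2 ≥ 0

max z = 16x_1 + 15x_2

s.t.
  2x_1 + 4x_2 + s1 = 31
  x_1 + 3x_2 + s2 = 19
  5x_1 + 4x_2 + s3 = 29
  5x_1 + 4x_2 + s4 = 40
  5x_1 + 2x_2 + s5 = 28
  x_1, x_2, s1, s2, s3, s4, s5 ≥ 0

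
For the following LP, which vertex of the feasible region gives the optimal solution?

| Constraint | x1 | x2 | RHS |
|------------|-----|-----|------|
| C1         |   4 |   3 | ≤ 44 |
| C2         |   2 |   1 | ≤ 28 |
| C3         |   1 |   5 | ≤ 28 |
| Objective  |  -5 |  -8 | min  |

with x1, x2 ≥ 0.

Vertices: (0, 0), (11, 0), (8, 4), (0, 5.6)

Evaluate the objective at each vertex of the feasible region:
  z(0, 0) = 0
  z(11, 0) = -55
  z(8, 4) = -72  ←
  z(0, 5.6) = -44.8
The minimum is at x1 = 8, x2 = 4.

(8, 4)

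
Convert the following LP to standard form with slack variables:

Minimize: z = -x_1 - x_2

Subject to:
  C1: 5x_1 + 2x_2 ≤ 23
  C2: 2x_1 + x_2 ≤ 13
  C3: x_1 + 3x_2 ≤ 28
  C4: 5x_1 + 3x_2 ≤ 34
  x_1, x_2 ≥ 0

min z = -x_1 - x_2

s.t.
  5x_1 + 2x_2 + s1 = 23
  2x_1 + x_2 + s2 = 13
  x_1 + 3x_2 + s3 = 28
  5x_1 + 3x_2 + s4 = 34
  x_1, x_2, s1, s2, s3, s4 ≥ 0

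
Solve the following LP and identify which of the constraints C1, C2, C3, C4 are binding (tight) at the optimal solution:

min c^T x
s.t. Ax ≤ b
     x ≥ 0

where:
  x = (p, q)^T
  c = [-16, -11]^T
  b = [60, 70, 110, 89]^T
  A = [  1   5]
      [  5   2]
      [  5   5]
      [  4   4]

At p = 10, q = 10, compute slack b - a·x for each constraint:
  C1: 60 − 60 = 0  (binding)
  C2: 70 − 70 = 0  (binding)
  C3: 110 − 100 = 10  (slack)
  C4: 89 − 80 = 9  (slack)

Optimal: p = 10, q = 10
Binding: C1, C2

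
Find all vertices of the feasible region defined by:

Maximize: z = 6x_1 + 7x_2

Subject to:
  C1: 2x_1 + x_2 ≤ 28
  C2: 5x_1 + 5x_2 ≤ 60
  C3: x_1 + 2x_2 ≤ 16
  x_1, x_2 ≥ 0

(0, 0), (12, 0), (8, 4), (0, 8)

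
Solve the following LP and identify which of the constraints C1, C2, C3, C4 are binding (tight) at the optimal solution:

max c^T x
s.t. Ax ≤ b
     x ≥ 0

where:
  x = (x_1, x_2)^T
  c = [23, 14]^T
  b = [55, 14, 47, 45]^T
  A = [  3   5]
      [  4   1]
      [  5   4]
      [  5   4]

At x_1 = 1, x_2 = 10, compute slack b - a·x for each constraint:
  C1: 55 − 53 = 2  (slack)
  C2: 14 − 14 = 0  (binding)
  C3: 47 − 45 = 2  (slack)
  C4: 45 − 45 = 0  (binding)

Optimal: x_1 = 1, x_2 = 10
Binding: C2, C4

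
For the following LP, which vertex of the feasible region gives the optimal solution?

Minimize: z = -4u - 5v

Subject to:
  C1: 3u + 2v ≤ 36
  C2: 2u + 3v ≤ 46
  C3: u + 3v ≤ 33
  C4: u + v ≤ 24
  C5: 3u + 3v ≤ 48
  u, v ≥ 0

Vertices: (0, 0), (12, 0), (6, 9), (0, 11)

Evaluate the objective at each vertex of the feasible region:
  z(0, 0) = 0
  z(12, 0) = -48
  z(6, 9) = -69  ←
  z(0, 11) = -55
The minimum is at u = 6, v = 9.

(6, 9)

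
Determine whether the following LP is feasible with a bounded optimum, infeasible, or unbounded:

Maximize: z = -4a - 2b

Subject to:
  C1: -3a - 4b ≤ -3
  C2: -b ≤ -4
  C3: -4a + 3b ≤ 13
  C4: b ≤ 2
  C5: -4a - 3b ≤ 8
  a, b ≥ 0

Infeasible (no feasible solution exists)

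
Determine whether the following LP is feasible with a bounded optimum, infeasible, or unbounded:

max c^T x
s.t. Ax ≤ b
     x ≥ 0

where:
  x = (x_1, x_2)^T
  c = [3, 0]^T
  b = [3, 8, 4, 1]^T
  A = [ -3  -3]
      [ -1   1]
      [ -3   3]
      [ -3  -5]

Unbounded (objective can increase without bound)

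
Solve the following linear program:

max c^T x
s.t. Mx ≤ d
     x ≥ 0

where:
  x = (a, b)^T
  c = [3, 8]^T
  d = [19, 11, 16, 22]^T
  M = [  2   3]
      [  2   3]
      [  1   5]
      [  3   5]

Evaluate the objective at each vertex of the feasible region:
  z(0, 0) = 0
  z(5.5, 0) = 16.5
  z(1, 3) = 27  ←
  z(0, 3.2) = 25.6
The maximum is at a = 1, b = 3.

a = 1, b = 3, z = 27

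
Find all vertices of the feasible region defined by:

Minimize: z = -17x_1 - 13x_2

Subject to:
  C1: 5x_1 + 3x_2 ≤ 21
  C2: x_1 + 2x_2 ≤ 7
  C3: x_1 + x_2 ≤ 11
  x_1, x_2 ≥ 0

(0, 0), (4.2, 0), (3, 2), (0, 3.5)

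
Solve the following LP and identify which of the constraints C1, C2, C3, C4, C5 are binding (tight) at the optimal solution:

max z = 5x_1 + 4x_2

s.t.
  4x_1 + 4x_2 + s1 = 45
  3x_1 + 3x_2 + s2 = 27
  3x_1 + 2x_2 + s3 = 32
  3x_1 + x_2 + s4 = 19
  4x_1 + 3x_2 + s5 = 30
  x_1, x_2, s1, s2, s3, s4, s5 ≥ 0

At x_1 = 3, x_2 = 6, compute slack b - a·x for each constraint:
  C1: 45 − 36 = 9  (slack)
  C2: 27 − 27 = 0  (binding)
  C3: 32 − 21 = 11  (slack)
  C4: 19 − 15 = 4  (slack)
  C5: 30 − 30 = 0  (binding)

Optimal: x_1 = 3, x_2 = 6
Binding: C2, C5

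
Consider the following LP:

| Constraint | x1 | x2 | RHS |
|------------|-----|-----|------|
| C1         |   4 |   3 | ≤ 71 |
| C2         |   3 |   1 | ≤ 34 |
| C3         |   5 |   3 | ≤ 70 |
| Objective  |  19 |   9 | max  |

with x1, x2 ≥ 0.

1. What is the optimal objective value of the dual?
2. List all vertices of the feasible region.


1. 242
2. (0, 0), (11.33, 0), (8, 10), (0, 23.33)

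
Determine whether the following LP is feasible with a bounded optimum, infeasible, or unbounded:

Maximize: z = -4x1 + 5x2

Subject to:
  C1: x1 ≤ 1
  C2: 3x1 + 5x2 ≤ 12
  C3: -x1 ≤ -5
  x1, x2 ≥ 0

Infeasible (no feasible solution exists)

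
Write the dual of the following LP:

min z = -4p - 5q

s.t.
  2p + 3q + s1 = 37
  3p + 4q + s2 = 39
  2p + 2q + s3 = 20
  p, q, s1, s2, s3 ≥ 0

Primal min cᵀx s.t. Ax ≤ b, x ≥ 0  →  Dual max −bᵀy s.t. Aᵀy ≥ −c, y ≥ 0.

Maximize: z = -37y1 - 39y2 - 20y3

Subject to:
  2y1 + 3y2 + 2y3 ≥ 4
  3y1 + 4y2 + 2y3 ≥ 5
  y1, y2, y3 ≥ 0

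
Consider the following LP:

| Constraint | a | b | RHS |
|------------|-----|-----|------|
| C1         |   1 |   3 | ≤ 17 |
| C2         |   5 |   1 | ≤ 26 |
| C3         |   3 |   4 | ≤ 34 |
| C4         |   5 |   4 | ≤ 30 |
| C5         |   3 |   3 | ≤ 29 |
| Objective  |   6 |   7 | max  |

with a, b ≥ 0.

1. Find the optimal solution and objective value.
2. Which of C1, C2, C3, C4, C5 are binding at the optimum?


1. a = 2, b = 5, z = 47
2. C1, C4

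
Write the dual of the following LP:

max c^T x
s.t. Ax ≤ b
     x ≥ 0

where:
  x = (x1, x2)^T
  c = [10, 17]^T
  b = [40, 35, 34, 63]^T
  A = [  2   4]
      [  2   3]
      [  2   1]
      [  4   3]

Primal max cᵀx s.t. Ax ≤ b, x ≥ 0  →  Dual min bᵀy s.t. Aᵀy ≥ c, y ≥ 0.

Minimize: z = 40y1 + 35y2 + 34y3 + 63y4

Subject to:
  2y1 + 2y2 + 2y3 + 4y4 ≥ 10
  4y1 + 3y2 + y3 + 3y4 ≥ 17
  y1, y2, y3, y4 ≥ 0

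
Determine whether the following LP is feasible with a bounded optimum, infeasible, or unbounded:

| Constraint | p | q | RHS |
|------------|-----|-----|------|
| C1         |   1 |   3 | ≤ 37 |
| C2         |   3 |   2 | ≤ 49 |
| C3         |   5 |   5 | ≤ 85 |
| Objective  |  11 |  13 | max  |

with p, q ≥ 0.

Feasible with a bounded optimal solution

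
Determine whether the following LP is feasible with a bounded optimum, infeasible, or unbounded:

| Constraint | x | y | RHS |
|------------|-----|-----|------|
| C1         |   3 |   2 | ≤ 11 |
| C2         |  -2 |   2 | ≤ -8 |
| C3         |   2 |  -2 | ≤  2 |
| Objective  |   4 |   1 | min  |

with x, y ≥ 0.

Infeasible (no feasible solution exists)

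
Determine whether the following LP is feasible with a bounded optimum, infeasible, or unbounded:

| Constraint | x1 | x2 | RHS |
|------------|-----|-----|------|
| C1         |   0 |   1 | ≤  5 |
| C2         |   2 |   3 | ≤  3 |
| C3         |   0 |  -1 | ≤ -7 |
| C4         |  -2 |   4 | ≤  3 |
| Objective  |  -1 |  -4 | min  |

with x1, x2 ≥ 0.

Infeasible (no feasible solution exists)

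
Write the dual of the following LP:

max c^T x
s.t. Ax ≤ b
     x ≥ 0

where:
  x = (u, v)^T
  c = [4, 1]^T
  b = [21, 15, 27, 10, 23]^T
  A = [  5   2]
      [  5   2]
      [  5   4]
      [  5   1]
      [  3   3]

Primal max cᵀx s.t. Ax ≤ b, x ≥ 0  →  Dual min bᵀy s.t. Aᵀy ≥ c, y ≥ 0.

Minimize: z = 21y1 + 15y2 + 27y3 + 10y4 + 23y5

Subject to:
  5y1 + 5y2 + 5y3 + 5y4 + 3y5 ≥ 4
  2y1 + 2y2 + 4y3 + y4 + 3y5 ≥ 1
  y1, y2, y3, y4, y5 ≥ 0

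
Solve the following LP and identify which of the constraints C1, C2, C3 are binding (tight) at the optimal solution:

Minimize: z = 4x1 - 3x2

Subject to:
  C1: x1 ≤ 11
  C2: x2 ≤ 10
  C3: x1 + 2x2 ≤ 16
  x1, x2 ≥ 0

At x1 = 0, x2 = 8, compute slack b - a·x for each constraint:
  C1: 11 − 0 = 11  (slack)
  C2: 10 − 8 = 2  (slack)
  C3: 16 − 16 = 0  (binding)

Optimal: x1 = 0, x2 = 8
Binding: C3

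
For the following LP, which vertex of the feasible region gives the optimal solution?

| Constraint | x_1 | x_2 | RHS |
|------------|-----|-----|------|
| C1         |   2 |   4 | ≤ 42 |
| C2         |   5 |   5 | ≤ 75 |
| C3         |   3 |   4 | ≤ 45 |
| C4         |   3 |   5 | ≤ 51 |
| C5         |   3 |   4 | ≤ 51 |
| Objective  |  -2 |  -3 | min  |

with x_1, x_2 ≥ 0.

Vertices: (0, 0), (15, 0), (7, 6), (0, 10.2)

Evaluate the objective at each vertex of the feasible region:
  z(0, 0) = 0
  z(15, 0) = -30
  z(7, 6) = -32  ←
  z(0, 10.2) = -30.6
The minimum is at x_1 = 7, x_2 = 6.

(7, 6)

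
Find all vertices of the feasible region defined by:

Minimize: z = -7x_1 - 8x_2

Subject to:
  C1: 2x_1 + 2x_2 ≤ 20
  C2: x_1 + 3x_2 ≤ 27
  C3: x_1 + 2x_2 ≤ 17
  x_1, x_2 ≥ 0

(0, 0), (10, 0), (3, 7), (0, 8.5)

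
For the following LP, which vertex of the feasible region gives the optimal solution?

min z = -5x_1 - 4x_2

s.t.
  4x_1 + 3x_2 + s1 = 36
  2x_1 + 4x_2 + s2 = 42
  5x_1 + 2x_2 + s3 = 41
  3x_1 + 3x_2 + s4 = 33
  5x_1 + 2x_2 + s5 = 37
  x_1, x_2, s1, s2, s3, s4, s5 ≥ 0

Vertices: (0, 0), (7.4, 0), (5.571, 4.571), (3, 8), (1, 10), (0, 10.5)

Evaluate the objective at each vertex of the feasible region:
  z(0, 0) = 0
  z(7.4, 0) = -37
  z(5.571, 4.571) = -46.14
  z(3, 8) = -47  ←
  z(1, 10) = -45
  z(0, 10.5) = -42
The minimum is at x_1 = 3, x_2 = 8.

(3, 8)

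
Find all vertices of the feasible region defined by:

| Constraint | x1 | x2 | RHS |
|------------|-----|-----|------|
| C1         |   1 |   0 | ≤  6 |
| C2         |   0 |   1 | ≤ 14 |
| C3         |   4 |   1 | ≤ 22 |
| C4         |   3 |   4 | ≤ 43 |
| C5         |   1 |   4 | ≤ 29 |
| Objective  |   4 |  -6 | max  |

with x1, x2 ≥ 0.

(0, 0), (5.5, 0), (3.933, 6.267), (0, 7.25)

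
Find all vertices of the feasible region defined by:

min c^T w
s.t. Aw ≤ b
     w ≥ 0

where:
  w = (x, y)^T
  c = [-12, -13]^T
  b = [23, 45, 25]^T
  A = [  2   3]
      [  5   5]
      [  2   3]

(0, 0), (9, 0), (4, 5), (0, 7.667)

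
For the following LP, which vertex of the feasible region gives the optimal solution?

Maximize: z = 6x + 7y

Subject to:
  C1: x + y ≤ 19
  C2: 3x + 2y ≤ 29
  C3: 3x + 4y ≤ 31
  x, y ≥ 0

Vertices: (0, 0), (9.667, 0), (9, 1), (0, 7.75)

Evaluate the objective at each vertex of the feasible region:
  z(0, 0) = 0
  z(9.667, 0) = 58
  z(9, 1) = 61  ←
  z(0, 7.75) = 54.25
The maximum is at x = 9, y = 1.

(9, 1)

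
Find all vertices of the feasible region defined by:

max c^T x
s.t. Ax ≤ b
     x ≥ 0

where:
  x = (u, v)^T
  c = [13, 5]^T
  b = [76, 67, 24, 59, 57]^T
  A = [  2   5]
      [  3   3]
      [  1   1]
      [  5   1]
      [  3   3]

(0, 0), (11.8, 0), (10, 9), (6.333, 12.67), (0, 15.2)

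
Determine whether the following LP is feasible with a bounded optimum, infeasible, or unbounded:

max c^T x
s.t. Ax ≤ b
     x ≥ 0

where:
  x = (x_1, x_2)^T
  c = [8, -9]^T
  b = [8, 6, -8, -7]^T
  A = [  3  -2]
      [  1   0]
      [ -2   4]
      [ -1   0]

Infeasible (no feasible solution exists)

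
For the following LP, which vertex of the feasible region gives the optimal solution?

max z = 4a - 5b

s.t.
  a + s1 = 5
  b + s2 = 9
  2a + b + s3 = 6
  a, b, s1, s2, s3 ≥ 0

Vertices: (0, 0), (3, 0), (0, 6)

Evaluate the objective at each vertex of the feasible region:
  z(0, 0) = 0
  z(3, 0) = 12  ←
  z(0, 6) = -30
The maximum is at a = 3, b = 0.

(3, 0)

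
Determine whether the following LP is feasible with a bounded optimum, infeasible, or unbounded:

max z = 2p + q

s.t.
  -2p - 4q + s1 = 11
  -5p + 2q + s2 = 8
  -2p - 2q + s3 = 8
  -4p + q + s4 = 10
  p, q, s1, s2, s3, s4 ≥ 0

Unbounded (objective can increase without bound)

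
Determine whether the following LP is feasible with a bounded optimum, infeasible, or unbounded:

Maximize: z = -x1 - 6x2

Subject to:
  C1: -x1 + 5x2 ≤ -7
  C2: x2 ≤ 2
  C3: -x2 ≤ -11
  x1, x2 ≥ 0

Infeasible (no feasible solution exists)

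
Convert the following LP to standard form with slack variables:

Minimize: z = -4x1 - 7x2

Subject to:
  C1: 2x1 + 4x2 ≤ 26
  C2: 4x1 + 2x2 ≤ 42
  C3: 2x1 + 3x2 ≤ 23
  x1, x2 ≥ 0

min z = -4x1 - 7x2

s.t.
  2x1 + 4x2 + s1 = 26
  4x1 + 2x2 + s2 = 42
  2x1 + 3x2 + s3 = 23
  x1, x2, s1, s2, s3 ≥ 0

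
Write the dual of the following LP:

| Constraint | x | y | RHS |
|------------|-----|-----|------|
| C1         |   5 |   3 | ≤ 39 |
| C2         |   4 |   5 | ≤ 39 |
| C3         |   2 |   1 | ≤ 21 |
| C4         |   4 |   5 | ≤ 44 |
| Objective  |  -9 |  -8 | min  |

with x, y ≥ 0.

Primal min cᵀx s.t. Ax ≤ b, x ≥ 0  →  Dual max −bᵀy s.t. Aᵀy ≥ −c, y ≥ 0.

Maximize: z = -39y1 - 39y2 - 21y3 - 44y4

Subject to:
  5y1 + 4y2 + 2y3 + 4y4 ≥ 9
  3y1 + 5y2 + y3 + 5y4 ≥ 8
  y1, y2, y3, y4 ≥ 0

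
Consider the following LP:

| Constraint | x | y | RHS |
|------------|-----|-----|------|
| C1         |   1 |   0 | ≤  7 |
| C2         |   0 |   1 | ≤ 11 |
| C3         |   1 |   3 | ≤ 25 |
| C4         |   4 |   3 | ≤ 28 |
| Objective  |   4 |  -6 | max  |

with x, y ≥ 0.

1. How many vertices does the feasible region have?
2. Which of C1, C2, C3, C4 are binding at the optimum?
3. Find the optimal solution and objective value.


1. 4
2. C1, C4
3. x = 7, y = 0, z = 28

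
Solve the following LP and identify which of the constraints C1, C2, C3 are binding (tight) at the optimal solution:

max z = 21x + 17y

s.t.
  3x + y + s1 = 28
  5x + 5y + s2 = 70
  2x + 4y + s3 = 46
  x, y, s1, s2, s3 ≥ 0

At x = 7, y = 7, compute slack b - a·x for each constraint:
  C1: 28 − 28 = 0  (binding)
  C2: 70 − 70 = 0  (binding)
  C3: 46 − 42 = 4  (slack)

Optimal: x = 7, y = 7
Binding: C1, C2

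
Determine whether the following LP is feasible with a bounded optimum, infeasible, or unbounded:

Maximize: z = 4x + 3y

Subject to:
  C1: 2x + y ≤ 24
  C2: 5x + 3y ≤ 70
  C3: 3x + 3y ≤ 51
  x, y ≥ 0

Feasible with a bounded optimal solution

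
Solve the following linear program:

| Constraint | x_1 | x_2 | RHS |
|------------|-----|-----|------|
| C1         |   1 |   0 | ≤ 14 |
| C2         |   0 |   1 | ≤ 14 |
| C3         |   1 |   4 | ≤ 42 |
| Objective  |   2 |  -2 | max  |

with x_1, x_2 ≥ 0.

Evaluate the objective at each vertex of the feasible region:
  z(0, 0) = 0
  z(14, 0) = 28  ←
  z(14, 7) = 14
  z(0, 10.5) = -21
The maximum is at x_1 = 14, x_2 = 0.

x_1 = 14, x_2 = 0, z = 28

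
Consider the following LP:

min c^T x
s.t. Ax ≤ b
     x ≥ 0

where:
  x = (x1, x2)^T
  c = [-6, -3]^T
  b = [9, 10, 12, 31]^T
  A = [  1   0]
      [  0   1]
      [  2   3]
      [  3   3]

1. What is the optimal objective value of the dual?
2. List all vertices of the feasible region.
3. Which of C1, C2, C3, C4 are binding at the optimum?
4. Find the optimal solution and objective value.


1. -36
2. (0, 0), (6, 0), (0, 4)
3. C3
4. x1 = 6, x2 = 0, z = -36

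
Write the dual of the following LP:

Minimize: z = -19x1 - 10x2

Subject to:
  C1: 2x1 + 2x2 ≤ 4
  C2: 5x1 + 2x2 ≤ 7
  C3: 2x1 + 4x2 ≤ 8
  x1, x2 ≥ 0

Primal min cᵀx s.t. Ax ≤ b, x ≥ 0  →  Dual max −bᵀy s.t. Aᵀy ≥ −c, y ≥ 0.

Maximize: z = -4y1 - 7y2 - 8y3

Subject to:
  2y1 + 5y2 + 2y3 ≥ 19
  2y1 + 2y2 + 4y3 ≥ 10
  y1, y2, y3 ≥ 0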